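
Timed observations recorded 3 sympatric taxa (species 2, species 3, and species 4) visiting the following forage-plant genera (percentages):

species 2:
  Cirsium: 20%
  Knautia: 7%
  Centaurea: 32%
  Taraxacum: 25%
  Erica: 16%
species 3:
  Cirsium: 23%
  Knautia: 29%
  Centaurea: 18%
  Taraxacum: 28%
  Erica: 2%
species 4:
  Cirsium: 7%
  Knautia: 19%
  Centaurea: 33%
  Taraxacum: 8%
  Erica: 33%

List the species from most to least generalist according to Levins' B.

species 2 > species 3 > species 4

Convert percentages to proportions (divide by 100).
Σp_2ᵢ² = 0.20² + 0.07² + 0.32² + 0.25² + 0.16² = 0.0400 + 0.0049 + 0.1024 + 0.0625 + 0.0256 = 0.2354
B_2 = 1 / 0.2354 = 4.2481
Σp_3ᵢ² = 0.23² + 0.29² + 0.18² + 0.28² + 0.02² = 0.0529 + 0.0841 + 0.0324 + 0.0784 + 0.0004 = 0.2482
B_3 = 1 / 0.2482 = 4.0290
Σp_4ᵢ² = 0.07² + 0.19² + 0.33² + 0.08² + 0.33² = 0.0049 + 0.0361 + 0.1089 + 0.0064 + 0.1089 = 0.2652
B_4 = 1 / 0.2652 = 3.7707
Ranking by B (broadest → narrowest): species 2 (4.25) > species 3 (4.03) > species 4 (3.77)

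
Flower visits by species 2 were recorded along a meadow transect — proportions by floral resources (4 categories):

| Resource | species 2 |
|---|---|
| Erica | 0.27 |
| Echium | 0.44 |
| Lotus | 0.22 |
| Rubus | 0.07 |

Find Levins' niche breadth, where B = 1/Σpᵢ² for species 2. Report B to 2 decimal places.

Σpᵢ² = 0.27² + 0.44² + 0.22² + 0.07² = 0.0729 + 0.1936 + 0.0484 + 0.0049 = 0.3198
B = 1 / 0.3198 = 3.1270

3.13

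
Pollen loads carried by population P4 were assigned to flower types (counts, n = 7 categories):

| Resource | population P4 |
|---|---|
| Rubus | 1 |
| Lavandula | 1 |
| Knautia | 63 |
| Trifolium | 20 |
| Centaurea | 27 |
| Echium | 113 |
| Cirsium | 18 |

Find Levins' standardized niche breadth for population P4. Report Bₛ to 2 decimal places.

Proportions for population P4 (n=243): 1/243=0.0041, 1/243=0.0041, 63/243=0.2593, 20/243=0.0823, 27/243=0.1111, 113/243=0.4650, 18/243=0.0741
Σpᵢ² = 0.0041² + 0.0041² + 0.2593² + 0.0823² + 0.1111² + 0.4650² + 0.0741² = 0.000017 + 0.000017 + 0.067236 + 0.006773 + 0.012343 + 0.216225 + 0.005491 = 0.308102
B = 1 / 0.308102 = 3.2457
Bₛ = (B − 1)/(n − 1) = (3.2457 − 1)/(7 − 1) = 2.2457/6 = 0.3743

0.37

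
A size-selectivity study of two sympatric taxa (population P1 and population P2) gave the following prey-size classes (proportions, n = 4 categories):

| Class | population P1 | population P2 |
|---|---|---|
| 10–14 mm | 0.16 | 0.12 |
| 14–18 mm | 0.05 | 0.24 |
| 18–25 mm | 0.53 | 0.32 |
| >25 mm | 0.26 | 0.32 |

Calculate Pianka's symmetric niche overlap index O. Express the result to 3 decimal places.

0.880

Σ p₁ᵢp₂ᵢ = 0.0192 + 0.0120 + 0.1696 + 0.0832 = 0.2840
Σp_1ᵢ² = 0.16² + 0.05² + 0.53² + 0.26² = 0.0256 + 0.0025 + 0.2809 + 0.0676 = 0.3766
Σp_2ᵢ² = 0.12² + 0.24² + 0.32² + 0.32² = 0.0144 + 0.0576 + 0.1024 + 0.1024 = 0.2768
O = 0.2840 / √(0.3766 × 0.2768) = 0.2840 / 0.322867 = 0.87962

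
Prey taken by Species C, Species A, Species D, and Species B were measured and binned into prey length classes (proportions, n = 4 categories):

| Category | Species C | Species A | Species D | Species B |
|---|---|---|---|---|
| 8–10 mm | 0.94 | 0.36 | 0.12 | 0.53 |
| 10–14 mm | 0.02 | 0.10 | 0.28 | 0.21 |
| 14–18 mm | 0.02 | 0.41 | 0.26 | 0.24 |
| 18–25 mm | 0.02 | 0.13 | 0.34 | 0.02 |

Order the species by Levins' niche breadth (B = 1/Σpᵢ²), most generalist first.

Species D > Species A > Species B > Species C

Σp_Cᵢ² = 0.94² + 0.02² + 0.02² + 0.02² = 0.8836 + 0.0004 + 0.0004 + 0.0004 = 0.8848
B_C = 1 / 0.8848 = 1.1302
Σp_Aᵢ² = 0.36² + 0.10² + 0.41² + 0.13² = 0.1296 + 0.0100 + 0.1681 + 0.0169 = 0.3246
B_A = 1 / 0.3246 = 3.0807
Σp_Dᵢ² = 0.12² + 0.28² + 0.26² + 0.34² = 0.0144 + 0.0784 + 0.0676 + 0.1156 = 0.2760
B_D = 1 / 0.2760 = 3.6232
Σp_Bᵢ² = 0.53² + 0.21² + 0.24² + 0.02² = 0.2809 + 0.0441 + 0.0576 + 0.0004 = 0.3830
B_B = 1 / 0.3830 = 2.6110
Ranking by B (broadest → narrowest): Species D (3.62) > Species A (3.08) > Species B (2.61) > Species C (1.13)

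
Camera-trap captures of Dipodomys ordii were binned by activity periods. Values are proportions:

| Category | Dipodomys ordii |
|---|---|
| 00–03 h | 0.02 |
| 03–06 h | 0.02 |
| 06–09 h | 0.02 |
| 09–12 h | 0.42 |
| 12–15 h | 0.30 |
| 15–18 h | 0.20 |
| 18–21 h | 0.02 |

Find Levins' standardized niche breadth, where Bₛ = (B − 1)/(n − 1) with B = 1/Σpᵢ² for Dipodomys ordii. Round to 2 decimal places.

Σpᵢ² = 0.02² + 0.02² + 0.02² + 0.42² + 0.30² + 0.20² + 0.02² = 0.0004 + 0.0004 + 0.0004 + 0.1764 + 0.0900 + 0.0400 + 0.0004 = 0.3080
B = 1 / 0.3080 = 3.2468
Bₛ = (B − 1)/(n − 1) = (3.2468 − 1)/(7 − 1) = 2.2468/6 = 0.3745

0.37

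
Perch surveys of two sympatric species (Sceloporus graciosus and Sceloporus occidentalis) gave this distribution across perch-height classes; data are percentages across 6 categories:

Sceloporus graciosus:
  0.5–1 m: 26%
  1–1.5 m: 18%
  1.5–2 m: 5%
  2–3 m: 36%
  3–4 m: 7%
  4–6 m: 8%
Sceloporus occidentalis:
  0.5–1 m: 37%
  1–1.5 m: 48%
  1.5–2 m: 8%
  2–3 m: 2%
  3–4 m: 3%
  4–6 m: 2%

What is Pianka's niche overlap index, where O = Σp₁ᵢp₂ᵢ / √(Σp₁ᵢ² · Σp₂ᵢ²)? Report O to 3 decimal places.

0.653

Convert percentages to proportions (divide by 100).
Σ p₁ᵢp₂ᵢ = 0.0962 + 0.0864 + 0.0040 + 0.0072 + 0.0021 + 0.0016 = 0.1975
Σp_1ᵢ² = 0.26² + 0.18² + 0.05² + 0.36² + 0.07² + 0.08² = 0.0676 + 0.0324 + 0.0025 + 0.1296 + 0.0049 + 0.0064 = 0.2434
Σp_2ᵢ² = 0.37² + 0.48² + 0.08² + 0.02² + 0.03² + 0.02² = 0.1369 + 0.2304 + 0.0064 + 0.0004 + 0.0009 + 0.0004 = 0.3754
O = 0.1975 / √(0.2434 × 0.3754) = 0.1975 / 0.302279 = 0.65337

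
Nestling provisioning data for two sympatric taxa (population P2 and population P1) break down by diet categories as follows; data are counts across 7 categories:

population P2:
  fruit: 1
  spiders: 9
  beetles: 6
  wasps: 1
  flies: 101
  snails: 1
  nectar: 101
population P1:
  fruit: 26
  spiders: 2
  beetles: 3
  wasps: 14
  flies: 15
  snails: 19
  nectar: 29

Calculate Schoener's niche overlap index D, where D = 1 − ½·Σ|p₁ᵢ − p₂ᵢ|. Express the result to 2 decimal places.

0.47

Proportions for population P2 (n=220): 1/220=0.0045, 9/220=0.0409, 6/220=0.0273, 1/220=0.0045, 101/220=0.4591, 1/220=0.0045, 101/220=0.4591
Proportions for population P1 (n=108): 26/108=0.2407, 2/108=0.0185, 3/108=0.0278, 14/108=0.1296, 15/108=0.1389, 19/108=0.1759, 29/108=0.2685
Σ|p₁ᵢ − p₂ᵢ| = 0.2362 + 0.0224 + 0.0005 + 0.1251 + 0.3202 + 0.1714 + 0.1906 = 1.0664
D = 1 − ½ × 1.0664 = 1 − 0.53320 = 0.46680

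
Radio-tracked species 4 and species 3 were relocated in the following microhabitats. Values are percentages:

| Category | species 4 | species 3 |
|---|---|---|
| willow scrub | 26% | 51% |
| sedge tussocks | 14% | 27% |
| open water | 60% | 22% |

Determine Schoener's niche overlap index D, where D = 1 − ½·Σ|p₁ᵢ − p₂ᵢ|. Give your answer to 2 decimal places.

0.62

Convert percentages to proportions (divide by 100).
Σ|p₁ᵢ − p₂ᵢ| = 0.25 + 0.13 + 0.38 = 0.76
D = 1 − ½ × 0.76 = 1 − 0.380 = 0.6200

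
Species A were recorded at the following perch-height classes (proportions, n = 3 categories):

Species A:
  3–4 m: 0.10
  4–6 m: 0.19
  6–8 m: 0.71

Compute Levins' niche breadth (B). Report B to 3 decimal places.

1.818

Σpᵢ² = 0.10² + 0.19² + 0.71² = 0.0100 + 0.0361 + 0.5041 = 0.5502
B = 1 / 0.5502 = 1.81752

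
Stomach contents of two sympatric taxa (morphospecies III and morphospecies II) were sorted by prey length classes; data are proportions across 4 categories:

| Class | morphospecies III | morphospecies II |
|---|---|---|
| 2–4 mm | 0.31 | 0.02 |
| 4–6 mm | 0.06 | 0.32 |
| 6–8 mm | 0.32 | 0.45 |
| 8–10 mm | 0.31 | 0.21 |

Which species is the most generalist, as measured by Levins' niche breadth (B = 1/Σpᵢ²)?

morphospecies III

Σp_IIIᵢ² = 0.31² + 0.06² + 0.32² + 0.31² = 0.0961 + 0.0036 + 0.1024 + 0.0961 = 0.2982
B_III = 1 / 0.2982 = 3.3535
Σp_IIᵢ² = 0.02² + 0.32² + 0.45² + 0.21² = 0.0004 + 0.1024 + 0.2025 + 0.0441 = 0.3494
B_II = 1 / 0.3494 = 2.8620
Highest B → broadest niche (most generalist): morphospecies III (B = 3.35).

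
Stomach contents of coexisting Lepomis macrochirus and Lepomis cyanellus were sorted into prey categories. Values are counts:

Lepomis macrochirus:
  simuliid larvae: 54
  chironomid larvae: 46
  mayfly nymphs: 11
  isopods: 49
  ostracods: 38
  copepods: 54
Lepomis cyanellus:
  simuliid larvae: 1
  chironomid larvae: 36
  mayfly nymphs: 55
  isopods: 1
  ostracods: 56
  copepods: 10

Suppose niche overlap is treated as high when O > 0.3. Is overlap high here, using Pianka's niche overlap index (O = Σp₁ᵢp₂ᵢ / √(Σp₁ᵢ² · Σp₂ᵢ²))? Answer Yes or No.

Proportions for Lepomis macrochirus (n=252): 54/252=0.2143, 46/252=0.1825, 11/252=0.0437, 49/252=0.1944, 38/252=0.1508, 54/252=0.2143
Proportions for Lepomis cyanellus (n=159): 1/159=0.0063, 36/159=0.2264, 55/159=0.3459, 1/159=0.0063, 56/159=0.3522, 10/159=0.0629
Σ p₁ᵢp₂ᵢ = 0.001350 + 0.041318 + 0.015116 + 0.001225 + 0.053112 + 0.013479 = 0.125600
Σp_1ᵢ² = 0.2143² + 0.1825² + 0.0437² + 0.1944² + 0.1508² + 0.2143² = 0.045924 + 0.033306 + 0.001910 + 0.037791 + 0.022741 + 0.045924 = 0.187596
Σp_2ᵢ² = 0.0063² + 0.2264² + 0.3459² + 0.0063² + 0.3522² + 0.0629² = 0.000040 + 0.051257 + 0.119647 + 0.000040 + 0.124045 + 0.003956 = 0.298985
O = 0.125600 / √(0.187596 × 0.298985) = 0.125600 / 0.2368299 = 0.5303
O = 0.5303 > 0.3 → Yes.

Yes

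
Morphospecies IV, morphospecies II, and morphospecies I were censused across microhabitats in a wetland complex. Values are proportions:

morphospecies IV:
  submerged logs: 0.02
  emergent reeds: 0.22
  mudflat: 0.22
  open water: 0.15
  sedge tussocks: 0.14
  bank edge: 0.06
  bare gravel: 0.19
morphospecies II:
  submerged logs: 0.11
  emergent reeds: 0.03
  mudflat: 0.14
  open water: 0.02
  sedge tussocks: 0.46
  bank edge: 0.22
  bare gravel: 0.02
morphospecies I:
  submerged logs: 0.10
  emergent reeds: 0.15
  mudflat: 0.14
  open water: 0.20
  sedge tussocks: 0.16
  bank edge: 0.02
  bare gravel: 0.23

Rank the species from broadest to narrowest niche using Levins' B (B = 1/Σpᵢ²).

Σp_IVᵢ² = 0.02² + 0.22² + 0.22² + 0.15² + 0.14² + 0.06² + 0.19² = 0.0004 + 0.0484 + 0.0484 + 0.0225 + 0.0196 + 0.0036 + 0.0361 = 0.1790
B_IV = 1 / 0.1790 = 5.5866
Σp_IIᵢ² = 0.11² + 0.03² + 0.14² + 0.02² + 0.46² + 0.22² + 0.02² = 0.0121 + 0.0009 + 0.0196 + 0.0004 + 0.2116 + 0.0484 + 0.0004 = 0.2934
B_II = 1 / 0.2934 = 3.4083
Σp_Iᵢ² = 0.10² + 0.15² + 0.14² + 0.20² + 0.16² + 0.02² + 0.23² = 0.0100 + 0.0225 + 0.0196 + 0.0400 + 0.0256 + 0.0004 + 0.0529 = 0.1710
B_I = 1 / 0.1710 = 5.8480
Ranking by B (broadest → narrowest): morphospecies I (5.85) > morphospecies IV (5.59) > morphospecies II (3.41)

morphospecies I > morphospecies IV > morphospecies II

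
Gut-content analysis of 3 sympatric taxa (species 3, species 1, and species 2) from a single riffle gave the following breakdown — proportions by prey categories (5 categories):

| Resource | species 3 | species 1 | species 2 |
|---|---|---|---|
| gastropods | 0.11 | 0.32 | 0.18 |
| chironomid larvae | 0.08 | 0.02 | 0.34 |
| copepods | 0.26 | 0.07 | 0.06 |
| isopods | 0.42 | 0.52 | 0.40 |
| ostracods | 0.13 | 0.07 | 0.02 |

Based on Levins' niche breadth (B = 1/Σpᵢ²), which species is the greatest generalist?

species 3

Σp_3ᵢ² = 0.11² + 0.08² + 0.26² + 0.42² + 0.13² = 0.0121 + 0.0064 + 0.0676 + 0.1764 + 0.0169 = 0.2794
B_3 = 1 / 0.2794 = 3.5791
Σp_1ᵢ² = 0.32² + 0.02² + 0.07² + 0.52² + 0.07² = 0.1024 + 0.0004 + 0.0049 + 0.2704 + 0.0049 = 0.3830
B_1 = 1 / 0.3830 = 2.6110
Σp_2ᵢ² = 0.18² + 0.34² + 0.06² + 0.40² + 0.02² = 0.0324 + 0.1156 + 0.0036 + 0.1600 + 0.0004 = 0.3120
B_2 = 1 / 0.3120 = 3.2051
Highest B → broadest niche (most generalist): species 3 (B = 3.58).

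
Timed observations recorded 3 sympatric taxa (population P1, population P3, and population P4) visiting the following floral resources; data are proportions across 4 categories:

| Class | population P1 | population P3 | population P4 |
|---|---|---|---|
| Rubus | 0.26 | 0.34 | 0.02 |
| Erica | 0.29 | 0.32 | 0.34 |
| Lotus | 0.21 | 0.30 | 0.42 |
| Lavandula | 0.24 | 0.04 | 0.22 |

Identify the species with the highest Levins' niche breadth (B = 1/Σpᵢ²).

Σp_P1ᵢ² = 0.26² + 0.29² + 0.21² + 0.24² = 0.0676 + 0.0841 + 0.0441 + 0.0576 = 0.2534
B_P1 = 1 / 0.2534 = 3.9463
Σp_P3ᵢ² = 0.34² + 0.32² + 0.30² + 0.04² = 0.1156 + 0.1024 + 0.0900 + 0.0016 = 0.3096
B_P3 = 1 / 0.3096 = 3.2300
Σp_P4ᵢ² = 0.02² + 0.34² + 0.42² + 0.22² = 0.0004 + 0.1156 + 0.1764 + 0.0484 = 0.3408
B_P4 = 1 / 0.3408 = 2.9343
Highest B → broadest niche (most generalist): population P1 (B = 3.95).

population P1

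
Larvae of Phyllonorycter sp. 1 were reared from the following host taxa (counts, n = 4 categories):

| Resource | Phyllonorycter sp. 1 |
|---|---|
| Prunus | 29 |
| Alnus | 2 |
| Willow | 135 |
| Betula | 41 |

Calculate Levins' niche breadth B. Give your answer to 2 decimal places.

2.06

Proportions for Phyllonorycter sp. 1 (n=207): 29/207=0.1401, 2/207=0.0097, 135/207=0.6522, 41/207=0.1981
Σpᵢ² = 0.1401² + 0.0097² + 0.6522² + 0.1981² = 0.019628 + 0.000094 + 0.425365 + 0.039244 = 0.484331
B = 1 / 0.484331 = 2.0647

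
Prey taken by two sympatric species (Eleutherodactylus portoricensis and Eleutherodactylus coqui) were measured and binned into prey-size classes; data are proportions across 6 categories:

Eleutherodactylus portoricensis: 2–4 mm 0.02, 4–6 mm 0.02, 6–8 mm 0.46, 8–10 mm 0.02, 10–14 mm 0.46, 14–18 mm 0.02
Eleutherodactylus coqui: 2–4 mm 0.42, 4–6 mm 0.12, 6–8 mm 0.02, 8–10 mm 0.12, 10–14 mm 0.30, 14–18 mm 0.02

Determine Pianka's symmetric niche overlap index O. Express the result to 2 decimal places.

0.45

Σ p₁ᵢp₂ᵢ = 0.0084 + 0.0024 + 0.0092 + 0.0024 + 0.1380 + 0.0004 = 0.1608
Σp_1ᵢ² = 0.02² + 0.02² + 0.46² + 0.02² + 0.46² + 0.02² = 0.0004 + 0.0004 + 0.2116 + 0.0004 + 0.2116 + 0.0004 = 0.4248
Σp_2ᵢ² = 0.42² + 0.12² + 0.02² + 0.12² + 0.30² + 0.02² = 0.1764 + 0.0144 + 0.0004 + 0.0144 + 0.0900 + 0.0004 = 0.2960
O = 0.1608 / √(0.4248 × 0.2960) = 0.1608 / 0.35460 = 0.4535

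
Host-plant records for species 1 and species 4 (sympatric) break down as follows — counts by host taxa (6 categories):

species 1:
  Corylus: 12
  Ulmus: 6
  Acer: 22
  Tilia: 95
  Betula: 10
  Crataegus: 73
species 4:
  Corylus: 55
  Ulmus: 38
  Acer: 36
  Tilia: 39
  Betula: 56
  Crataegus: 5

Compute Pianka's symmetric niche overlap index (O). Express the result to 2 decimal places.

0.50

Proportions for species 1 (n=218): 12/218=0.0550, 6/218=0.0275, 22/218=0.1009, 95/218=0.4358, 10/218=0.0459, 73/218=0.3349
Proportions for species 4 (n=229): 55/229=0.2402, 38/229=0.1659, 36/229=0.1572, 39/229=0.1703, 56/229=0.2445, 5/229=0.0218
Σ p₁ᵢp₂ᵢ = 0.013211 + 0.004562 + 0.015861 + 0.074217 + 0.011223 + 0.007301 = 0.126375
Σp_1ᵢ² = 0.0550² + 0.0275² + 0.1009² + 0.4358² + 0.0459² + 0.3349² = 0.003025 + 0.000756 + 0.010181 + 0.189922 + 0.002107 + 0.112158 = 0.318149
Σp_2ᵢ² = 0.2402² + 0.1659² + 0.1572² + 0.1703² + 0.2445² + 0.0218² = 0.057696 + 0.027523 + 0.024712 + 0.029002 + 0.059780 + 0.000475 = 0.199188
O = 0.126375 / √(0.318149 × 0.199188) = 0.126375 / 0.2517369 = 0.5020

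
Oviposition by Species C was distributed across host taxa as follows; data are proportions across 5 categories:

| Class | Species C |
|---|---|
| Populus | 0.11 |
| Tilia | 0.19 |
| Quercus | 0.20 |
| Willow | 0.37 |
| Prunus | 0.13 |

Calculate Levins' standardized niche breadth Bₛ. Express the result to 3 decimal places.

Σpᵢ² = 0.11² + 0.19² + 0.20² + 0.37² + 0.13² = 0.0121 + 0.0361 + 0.0400 + 0.1369 + 0.0169 = 0.2420
B = 1 / 0.2420 = 4.13223
Bₛ = (B − 1)/(n − 1) = (4.13223 − 1)/(5 − 1) = 3.13223/4 = 0.78306

0.783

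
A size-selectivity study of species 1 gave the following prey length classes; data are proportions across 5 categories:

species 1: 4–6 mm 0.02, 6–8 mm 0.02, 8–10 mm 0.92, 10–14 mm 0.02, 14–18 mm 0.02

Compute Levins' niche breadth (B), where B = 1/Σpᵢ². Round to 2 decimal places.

Σpᵢ² = 0.02² + 0.02² + 0.92² + 0.02² + 0.02² = 0.0004 + 0.0004 + 0.8464 + 0.0004 + 0.0004 = 0.8480
B = 1 / 0.8480 = 1.1792

1.18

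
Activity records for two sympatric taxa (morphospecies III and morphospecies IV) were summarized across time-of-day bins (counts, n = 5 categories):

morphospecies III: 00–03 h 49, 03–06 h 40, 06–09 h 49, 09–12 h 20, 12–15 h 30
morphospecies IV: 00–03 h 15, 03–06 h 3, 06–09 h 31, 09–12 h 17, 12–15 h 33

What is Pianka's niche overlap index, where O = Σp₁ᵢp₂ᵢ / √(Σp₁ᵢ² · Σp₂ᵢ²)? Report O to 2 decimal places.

Proportions for morphospecies III (n=188): 49/188=0.2606, 40/188=0.2128, 49/188=0.2606, 20/188=0.1064, 30/188=0.1596
Proportions for morphospecies IV (n=99): 15/99=0.1515, 3/99=0.0303, 31/99=0.3131, 17/99=0.1717, 33/99=0.3333
Σ p₁ᵢp₂ᵢ = 0.039481 + 0.006448 + 0.081594 + 0.018269 + 0.053195 = 0.198987
Σp_1ᵢ² = 0.2606² + 0.2128² + 0.2606² + 0.1064² + 0.1596² = 0.067912 + 0.045284 + 0.067912 + 0.011321 + 0.025472 = 0.217901
Σp_2ᵢ² = 0.1515² + 0.0303² + 0.3131² + 0.1717² + 0.3333² = 0.022952 + 0.000918 + 0.098032 + 0.029481 + 0.111089 = 0.262472
O = 0.198987 / √(0.217901 × 0.262472) = 0.198987 / 0.2391504 = 0.8321

0.83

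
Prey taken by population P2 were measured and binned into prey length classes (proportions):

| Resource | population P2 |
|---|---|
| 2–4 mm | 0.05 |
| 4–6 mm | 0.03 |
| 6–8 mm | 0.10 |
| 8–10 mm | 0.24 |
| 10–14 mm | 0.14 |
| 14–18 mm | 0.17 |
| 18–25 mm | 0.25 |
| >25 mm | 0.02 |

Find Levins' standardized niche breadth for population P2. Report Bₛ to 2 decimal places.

Σpᵢ² = 0.05² + 0.03² + 0.10² + 0.24² + 0.14² + 0.17² + 0.25² + 0.02² = 0.0025 + 0.0009 + 0.0100 + 0.0576 + 0.0196 + 0.0289 + 0.0625 + 0.0004 = 0.1824
B = 1 / 0.1824 = 5.4825
Bₛ = (B − 1)/(n − 1) = (5.4825 − 1)/(8 − 1) = 4.4825/7 = 0.6404

0.64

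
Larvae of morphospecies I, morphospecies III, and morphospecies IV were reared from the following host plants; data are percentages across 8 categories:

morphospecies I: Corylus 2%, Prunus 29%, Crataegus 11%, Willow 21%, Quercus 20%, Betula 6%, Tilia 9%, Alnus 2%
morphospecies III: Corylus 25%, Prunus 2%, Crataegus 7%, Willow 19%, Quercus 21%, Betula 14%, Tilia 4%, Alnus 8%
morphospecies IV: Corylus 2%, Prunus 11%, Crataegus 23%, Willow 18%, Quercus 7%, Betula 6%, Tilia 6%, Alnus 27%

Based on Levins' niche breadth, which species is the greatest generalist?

morphospecies III

Convert percentages to proportions (divide by 100).
Σp_Iᵢ² = 0.02² + 0.29² + 0.11² + 0.21² + 0.20² + 0.06² + 0.09² + 0.02² = 0.0004 + 0.0841 + 0.0121 + 0.0441 + 0.0400 + 0.0036 + 0.0081 + 0.0004 = 0.1928
B_I = 1 / 0.1928 = 5.1867
Σp_IIIᵢ² = 0.25² + 0.02² + 0.07² + 0.19² + 0.21² + 0.14² + 0.04² + 0.08² = 0.0625 + 0.0004 + 0.0049 + 0.0361 + 0.0441 + 0.0196 + 0.0016 + 0.0064 = 0.1756
B_III = 1 / 0.1756 = 5.6948
Σp_IVᵢ² = 0.02² + 0.11² + 0.23² + 0.18² + 0.07² + 0.06² + 0.06² + 0.27² = 0.0004 + 0.0121 + 0.0529 + 0.0324 + 0.0049 + 0.0036 + 0.0036 + 0.0729 = 0.1828
B_IV = 1 / 0.1828 = 5.4705
Highest B → broadest niche (most generalist): morphospecies III (B = 5.69).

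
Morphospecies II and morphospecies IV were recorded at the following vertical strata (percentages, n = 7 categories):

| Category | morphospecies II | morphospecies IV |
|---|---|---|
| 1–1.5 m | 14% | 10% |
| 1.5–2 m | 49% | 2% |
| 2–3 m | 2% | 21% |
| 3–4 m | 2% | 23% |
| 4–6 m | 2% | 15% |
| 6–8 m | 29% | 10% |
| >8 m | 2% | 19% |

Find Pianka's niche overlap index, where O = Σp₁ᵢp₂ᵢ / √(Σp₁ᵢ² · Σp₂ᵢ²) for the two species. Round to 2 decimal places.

Convert percentages to proportions (divide by 100).
Σ p₁ᵢp₂ᵢ = 0.0140 + 0.0098 + 0.0042 + 0.0046 + 0.0030 + 0.0290 + 0.0038 = 0.0684
Σp_1ᵢ² = 0.14² + 0.49² + 0.02² + 0.02² + 0.02² + 0.29² + 0.02² = 0.0196 + 0.2401 + 0.0004 + 0.0004 + 0.0004 + 0.0841 + 0.0004 = 0.3454
Σp_2ᵢ² = 0.10² + 0.02² + 0.21² + 0.23² + 0.15² + 0.10² + 0.19² = 0.0100 + 0.0004 + 0.0441 + 0.0529 + 0.0225 + 0.0100 + 0.0361 = 0.1760
O = 0.0684 / √(0.3454 × 0.1760) = 0.0684 / 0.24656 = 0.2774

0.28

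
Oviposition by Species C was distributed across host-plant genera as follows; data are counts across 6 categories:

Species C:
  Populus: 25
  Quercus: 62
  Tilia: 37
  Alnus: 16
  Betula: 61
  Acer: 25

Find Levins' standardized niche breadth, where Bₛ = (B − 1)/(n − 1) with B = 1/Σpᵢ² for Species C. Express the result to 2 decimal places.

0.78

Proportions for Species C (n=226): 25/226=0.1106, 62/226=0.2743, 37/226=0.1637, 16/226=0.0708, 61/226=0.2699, 25/226=0.1106
Σpᵢ² = 0.1106² + 0.2743² + 0.1637² + 0.0708² + 0.2699² + 0.1106² = 0.012232 + 0.075240 + 0.026798 + 0.005013 + 0.072846 + 0.012232 = 0.204361
B = 1 / 0.204361 = 4.8933
Bₛ = (B − 1)/(n − 1) = (4.8933 − 1)/(6 − 1) = 3.8933/5 = 0.7787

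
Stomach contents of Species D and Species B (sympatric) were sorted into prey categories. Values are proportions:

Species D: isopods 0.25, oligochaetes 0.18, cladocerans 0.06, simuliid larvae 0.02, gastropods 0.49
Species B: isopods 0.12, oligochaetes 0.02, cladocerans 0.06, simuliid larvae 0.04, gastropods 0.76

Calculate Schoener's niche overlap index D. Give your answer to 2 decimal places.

Σ|p₁ᵢ − p₂ᵢ| = 0.13 + 0.16 + 0.00 + 0.02 + 0.27 = 0.58
D = 1 − ½ × 0.58 = 1 − 0.290 = 0.7100

0.71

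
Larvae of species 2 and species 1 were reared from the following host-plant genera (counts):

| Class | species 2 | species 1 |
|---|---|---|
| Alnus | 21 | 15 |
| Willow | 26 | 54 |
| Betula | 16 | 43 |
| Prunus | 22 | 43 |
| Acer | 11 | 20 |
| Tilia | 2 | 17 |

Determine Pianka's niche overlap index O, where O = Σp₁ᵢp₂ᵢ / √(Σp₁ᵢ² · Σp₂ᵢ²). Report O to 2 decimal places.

Proportions for species 2 (n=98): 21/98=0.2143, 26/98=0.2653, 16/98=0.1633, 22/98=0.2245, 11/98=0.1122, 2/98=0.0204
Proportions for species 1 (n=192): 15/192=0.0781, 54/192=0.2813, 43/192=0.2240, 43/192=0.2240, 20/192=0.1042, 17/192=0.0885
Σ p₁ᵢp₂ᵢ = 0.016737 + 0.074629 + 0.036579 + 0.050288 + 0.011691 + 0.001805 = 0.191729
Σp_1ᵢ² = 0.2143² + 0.2653² + 0.1633² + 0.2245² + 0.1122² + 0.0204² = 0.045924 + 0.070384 + 0.026667 + 0.050400 + 0.012589 + 0.000416 = 0.206380
Σp_2ᵢ² = 0.0781² + 0.2813² + 0.2240² + 0.2240² + 0.1042² + 0.0885² = 0.006100 + 0.079130 + 0.050176 + 0.050176 + 0.010858 + 0.007832 = 0.204272
O = 0.191729 / √(0.206380 × 0.204272) = 0.191729 / 0.2053233 = 0.9338

0.93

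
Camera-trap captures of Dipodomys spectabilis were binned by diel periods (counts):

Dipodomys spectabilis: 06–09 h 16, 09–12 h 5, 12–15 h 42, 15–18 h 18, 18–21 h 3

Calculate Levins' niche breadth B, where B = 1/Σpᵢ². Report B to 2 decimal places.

Proportions for Dipodomys spectabilis (n=84): 16/84=0.1905, 5/84=0.0595, 42/84=0.5000, 18/84=0.2143, 3/84=0.0357
Σpᵢ² = 0.1905² + 0.0595² + 0.5000² + 0.2143² + 0.0357² = 0.036290 + 0.003540 + 0.250000 + 0.045924 + 0.001274 = 0.337028
B = 1 / 0.337028 = 2.9671

2.97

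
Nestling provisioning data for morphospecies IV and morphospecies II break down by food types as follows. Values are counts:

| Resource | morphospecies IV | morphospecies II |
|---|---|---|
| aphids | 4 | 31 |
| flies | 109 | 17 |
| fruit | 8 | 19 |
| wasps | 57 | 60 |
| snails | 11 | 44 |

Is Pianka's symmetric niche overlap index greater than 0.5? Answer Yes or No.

Proportions for morphospecies IV (n=189): 4/189=0.0212, 109/189=0.5767, 8/189=0.0423, 57/189=0.3016, 11/189=0.0582
Proportions for morphospecies II (n=171): 31/171=0.1813, 17/171=0.0994, 19/171=0.1111, 60/171=0.3509, 44/171=0.2573
Σ p₁ᵢp₂ᵢ = 0.003844 + 0.057324 + 0.004700 + 0.105831 + 0.014975 = 0.186674
Σp_1ᵢ² = 0.0212² + 0.5767² + 0.0423² + 0.3016² + 0.0582² = 0.000449 + 0.332583 + 0.001789 + 0.090963 + 0.003387 = 0.429171
Σp_2ᵢ² = 0.1813² + 0.0994² + 0.1111² + 0.3509² + 0.2573² = 0.032870 + 0.009880 + 0.012343 + 0.123131 + 0.066203 = 0.244427
O = 0.186674 / √(0.429171 × 0.244427) = 0.186674 / 0.3238842 = 0.5764
O = 0.5764 > 0.5 → Yes.

Yes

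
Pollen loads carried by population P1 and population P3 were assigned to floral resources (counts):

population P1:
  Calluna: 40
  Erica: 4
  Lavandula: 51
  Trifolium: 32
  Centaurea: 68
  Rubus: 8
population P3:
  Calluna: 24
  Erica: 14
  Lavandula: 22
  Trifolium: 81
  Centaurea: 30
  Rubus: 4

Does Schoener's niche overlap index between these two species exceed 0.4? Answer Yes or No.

Yes

Proportions for population P1 (n=203): 40/203=0.1970, 4/203=0.0197, 51/203=0.2512, 32/203=0.1576, 68/203=0.3350, 8/203=0.0394
Proportions for population P3 (n=175): 24/175=0.1371, 14/175=0.0800, 22/175=0.1257, 81/175=0.4629, 30/175=0.1714, 4/175=0.0229
Σ|p₁ᵢ − p₂ᵢ| = 0.0599 + 0.0603 + 0.1255 + 0.3053 + 0.1636 + 0.0165 = 0.7311
D = 1 − ½ × 0.7311 = 1 − 0.36555 = 0.63445
D = 0.63445 > 0.4 → Yes.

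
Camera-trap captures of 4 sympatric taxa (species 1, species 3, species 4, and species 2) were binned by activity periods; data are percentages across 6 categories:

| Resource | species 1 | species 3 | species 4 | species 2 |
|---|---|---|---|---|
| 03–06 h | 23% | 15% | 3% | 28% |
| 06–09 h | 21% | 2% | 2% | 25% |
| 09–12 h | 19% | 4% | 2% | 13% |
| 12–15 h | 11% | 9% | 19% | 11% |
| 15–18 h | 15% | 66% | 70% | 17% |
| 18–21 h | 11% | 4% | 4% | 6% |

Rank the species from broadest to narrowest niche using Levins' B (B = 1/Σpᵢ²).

Convert percentages to proportions (divide by 100).
Σp_1ᵢ² = 0.23² + 0.21² + 0.19² + 0.11² + 0.15² + 0.11² = 0.0529 + 0.0441 + 0.0361 + 0.0121 + 0.0225 + 0.0121 = 0.1798
B_1 = 1 / 0.1798 = 5.5617
Σp_3ᵢ² = 0.15² + 0.02² + 0.04² + 0.09² + 0.66² + 0.04² = 0.0225 + 0.0004 + 0.0016 + 0.0081 + 0.4356 + 0.0016 = 0.4698
B_3 = 1 / 0.4698 = 2.1286
Σp_4ᵢ² = 0.03² + 0.02² + 0.02² + 0.19² + 0.70² + 0.04² = 0.0009 + 0.0004 + 0.0004 + 0.0361 + 0.4900 + 0.0016 = 0.5294
B_4 = 1 / 0.5294 = 1.8889
Σp_2ᵢ² = 0.28² + 0.25² + 0.13² + 0.11² + 0.17² + 0.06² = 0.0784 + 0.0625 + 0.0169 + 0.0121 + 0.0289 + 0.0036 = 0.2024
B_2 = 1 / 0.2024 = 4.9407
Ranking by B (broadest → narrowest): species 1 (5.56) > species 2 (4.94) > species 3 (2.13) > species 4 (1.89)

species 1 > species 2 > species 3 > species 4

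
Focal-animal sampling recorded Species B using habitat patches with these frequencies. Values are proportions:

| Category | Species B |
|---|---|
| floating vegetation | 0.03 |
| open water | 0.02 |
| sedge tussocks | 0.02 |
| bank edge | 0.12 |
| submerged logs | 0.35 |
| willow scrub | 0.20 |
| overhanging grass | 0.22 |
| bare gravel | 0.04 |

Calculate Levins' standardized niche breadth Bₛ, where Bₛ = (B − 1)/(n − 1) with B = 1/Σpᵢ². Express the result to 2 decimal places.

0.48

Σpᵢ² = 0.03² + 0.02² + 0.02² + 0.12² + 0.35² + 0.20² + 0.22² + 0.04² = 0.0009 + 0.0004 + 0.0004 + 0.0144 + 0.1225 + 0.0400 + 0.0484 + 0.0016 = 0.2286
B = 1 / 0.2286 = 4.3745
Bₛ = (B − 1)/(n − 1) = (4.3745 − 1)/(8 − 1) = 3.3745/7 = 0.4821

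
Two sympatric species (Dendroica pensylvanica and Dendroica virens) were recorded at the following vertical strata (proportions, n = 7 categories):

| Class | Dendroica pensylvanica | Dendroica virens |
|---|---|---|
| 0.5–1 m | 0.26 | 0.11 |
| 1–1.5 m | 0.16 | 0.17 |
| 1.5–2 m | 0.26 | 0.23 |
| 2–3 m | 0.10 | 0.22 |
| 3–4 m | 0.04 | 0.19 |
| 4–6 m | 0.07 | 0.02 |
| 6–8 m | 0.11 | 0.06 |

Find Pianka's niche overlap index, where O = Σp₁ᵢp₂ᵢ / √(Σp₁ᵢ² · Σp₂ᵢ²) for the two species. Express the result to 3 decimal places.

0.824

Σ p₁ᵢp₂ᵢ = 0.0286 + 0.0272 + 0.0598 + 0.0220 + 0.0076 + 0.0014 + 0.0066 = 0.1532
Σp_1ᵢ² = 0.26² + 0.16² + 0.26² + 0.10² + 0.04² + 0.07² + 0.11² = 0.0676 + 0.0256 + 0.0676 + 0.0100 + 0.0016 + 0.0049 + 0.0121 = 0.1894
Σp_2ᵢ² = 0.11² + 0.17² + 0.23² + 0.22² + 0.19² + 0.02² + 0.06² = 0.0121 + 0.0289 + 0.0529 + 0.0484 + 0.0361 + 0.0004 + 0.0036 = 0.1824
O = 0.1532 / √(0.1894 × 0.1824) = 0.1532 / 0.185867 = 0.82425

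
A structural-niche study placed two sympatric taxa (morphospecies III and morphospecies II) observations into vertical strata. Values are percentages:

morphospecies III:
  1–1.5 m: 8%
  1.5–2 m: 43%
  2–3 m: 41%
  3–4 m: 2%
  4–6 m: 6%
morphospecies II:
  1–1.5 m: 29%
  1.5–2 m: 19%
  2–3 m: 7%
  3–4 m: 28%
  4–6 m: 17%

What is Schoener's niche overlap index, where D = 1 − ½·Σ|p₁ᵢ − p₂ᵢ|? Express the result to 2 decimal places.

Convert percentages to proportions (divide by 100).
Σ|p₁ᵢ − p₂ᵢ| = 0.21 + 0.24 + 0.34 + 0.26 + 0.11 = 1.16
D = 1 − ½ × 1.16 = 1 − 0.580 = 0.4200

0.42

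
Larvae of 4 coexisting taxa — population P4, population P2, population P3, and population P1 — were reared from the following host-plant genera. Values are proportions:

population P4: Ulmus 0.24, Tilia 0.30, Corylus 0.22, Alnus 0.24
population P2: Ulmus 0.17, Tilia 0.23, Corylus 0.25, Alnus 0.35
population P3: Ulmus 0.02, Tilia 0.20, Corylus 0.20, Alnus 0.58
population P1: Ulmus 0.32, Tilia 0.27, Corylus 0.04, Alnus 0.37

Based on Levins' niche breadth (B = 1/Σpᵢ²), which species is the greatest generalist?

Σp_P4ᵢ² = 0.24² + 0.30² + 0.22² + 0.24² = 0.0576 + 0.0900 + 0.0484 + 0.0576 = 0.2536
B_P4 = 1 / 0.2536 = 3.9432
Σp_P2ᵢ² = 0.17² + 0.23² + 0.25² + 0.35² = 0.0289 + 0.0529 + 0.0625 + 0.1225 = 0.2668
B_P2 = 1 / 0.2668 = 3.7481
Σp_P3ᵢ² = 0.02² + 0.20² + 0.20² + 0.58² = 0.0004 + 0.0400 + 0.0400 + 0.3364 = 0.4168
B_P3 = 1 / 0.4168 = 2.3992
Σp_P1ᵢ² = 0.32² + 0.27² + 0.04² + 0.37² = 0.1024 + 0.0729 + 0.0016 + 0.1369 = 0.3138
B_P1 = 1 / 0.3138 = 3.1867
Highest B → broadest niche (most generalist): population P4 (B = 3.94).

population P4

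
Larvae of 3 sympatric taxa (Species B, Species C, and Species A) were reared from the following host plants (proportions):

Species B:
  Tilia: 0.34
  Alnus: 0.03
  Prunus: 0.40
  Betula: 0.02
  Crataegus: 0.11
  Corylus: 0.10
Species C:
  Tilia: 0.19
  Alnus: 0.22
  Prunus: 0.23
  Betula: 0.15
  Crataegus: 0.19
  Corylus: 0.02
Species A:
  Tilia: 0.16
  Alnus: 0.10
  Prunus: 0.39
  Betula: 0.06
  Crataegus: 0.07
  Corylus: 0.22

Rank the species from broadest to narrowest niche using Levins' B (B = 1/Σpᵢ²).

Σp_Bᵢ² = 0.34² + 0.03² + 0.40² + 0.02² + 0.11² + 0.10² = 0.1156 + 0.0009 + 0.1600 + 0.0004 + 0.0121 + 0.0100 = 0.2990
B_B = 1 / 0.2990 = 3.3445
Σp_Cᵢ² = 0.19² + 0.22² + 0.23² + 0.15² + 0.19² + 0.02² = 0.0361 + 0.0484 + 0.0529 + 0.0225 + 0.0361 + 0.0004 = 0.1964
B_C = 1 / 0.1964 = 5.0916
Σp_Aᵢ² = 0.16² + 0.10² + 0.39² + 0.06² + 0.07² + 0.22² = 0.0256 + 0.0100 + 0.1521 + 0.0036 + 0.0049 + 0.0484 = 0.2446
B_A = 1 / 0.2446 = 4.0883
Ranking by B (broadest → narrowest): Species C (5.09) > Species A (4.09) > Species B (3.34)

Species C > Species A > Species B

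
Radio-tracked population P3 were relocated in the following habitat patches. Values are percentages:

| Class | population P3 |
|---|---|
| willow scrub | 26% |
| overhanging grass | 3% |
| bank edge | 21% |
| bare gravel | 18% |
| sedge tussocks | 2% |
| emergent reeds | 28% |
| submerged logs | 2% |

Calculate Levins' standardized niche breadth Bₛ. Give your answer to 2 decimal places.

Convert percentages to proportions (divide by 100).
Σpᵢ² = 0.26² + 0.03² + 0.21² + 0.18² + 0.02² + 0.28² + 0.02² = 0.0676 + 0.0009 + 0.0441 + 0.0324 + 0.0004 + 0.0784 + 0.0004 = 0.2242
B = 1 / 0.2242 = 4.4603
Bₛ = (B − 1)/(n − 1) = (4.4603 − 1)/(7 − 1) = 3.4603/6 = 0.5767

0.58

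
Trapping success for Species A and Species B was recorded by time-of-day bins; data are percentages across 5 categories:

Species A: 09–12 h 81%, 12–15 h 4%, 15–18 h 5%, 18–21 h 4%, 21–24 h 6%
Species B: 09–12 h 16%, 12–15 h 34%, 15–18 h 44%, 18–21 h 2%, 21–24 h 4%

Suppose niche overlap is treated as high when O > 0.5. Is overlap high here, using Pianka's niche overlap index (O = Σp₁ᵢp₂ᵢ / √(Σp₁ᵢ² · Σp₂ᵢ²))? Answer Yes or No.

No

Convert percentages to proportions (divide by 100).
Σ p₁ᵢp₂ᵢ = 0.1296 + 0.0136 + 0.0220 + 0.0008 + 0.0024 = 0.1684
Σp_1ᵢ² = 0.81² + 0.04² + 0.05² + 0.04² + 0.06² = 0.6561 + 0.0016 + 0.0025 + 0.0016 + 0.0036 = 0.6654
Σp_2ᵢ² = 0.16² + 0.34² + 0.44² + 0.02² + 0.04² = 0.0256 + 0.1156 + 0.1936 + 0.0004 + 0.0016 = 0.3368
O = 0.1684 / √(0.6654 × 0.3368) = 0.1684 / 0.47340 = 0.3557
O = 0.3557 < 0.5 → No.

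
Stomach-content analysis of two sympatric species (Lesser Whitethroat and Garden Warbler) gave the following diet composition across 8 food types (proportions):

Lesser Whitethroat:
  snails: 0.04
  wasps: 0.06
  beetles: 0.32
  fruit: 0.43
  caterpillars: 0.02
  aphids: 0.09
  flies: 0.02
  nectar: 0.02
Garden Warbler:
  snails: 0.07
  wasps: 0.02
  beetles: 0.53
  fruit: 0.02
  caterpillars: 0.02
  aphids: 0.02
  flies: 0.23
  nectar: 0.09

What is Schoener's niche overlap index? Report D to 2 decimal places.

Σ|p₁ᵢ − p₂ᵢ| = 0.03 + 0.04 + 0.21 + 0.41 + 0.00 + 0.07 + 0.21 + 0.07 = 1.04
D = 1 − ½ × 1.04 = 1 − 0.520 = 0.4800

0.48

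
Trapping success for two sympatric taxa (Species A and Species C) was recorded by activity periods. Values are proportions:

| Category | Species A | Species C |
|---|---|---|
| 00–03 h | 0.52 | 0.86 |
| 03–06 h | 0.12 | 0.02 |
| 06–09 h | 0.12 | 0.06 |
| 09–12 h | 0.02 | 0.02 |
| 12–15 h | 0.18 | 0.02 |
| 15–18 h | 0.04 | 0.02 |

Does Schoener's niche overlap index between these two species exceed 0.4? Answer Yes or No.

Yes

Σ|p₁ᵢ − p₂ᵢ| = 0.34 + 0.10 + 0.06 + 0.00 + 0.16 + 0.02 = 0.68
D = 1 − ½ × 0.68 = 1 − 0.340 = 0.6600
D = 0.6600 > 0.4 → Yes.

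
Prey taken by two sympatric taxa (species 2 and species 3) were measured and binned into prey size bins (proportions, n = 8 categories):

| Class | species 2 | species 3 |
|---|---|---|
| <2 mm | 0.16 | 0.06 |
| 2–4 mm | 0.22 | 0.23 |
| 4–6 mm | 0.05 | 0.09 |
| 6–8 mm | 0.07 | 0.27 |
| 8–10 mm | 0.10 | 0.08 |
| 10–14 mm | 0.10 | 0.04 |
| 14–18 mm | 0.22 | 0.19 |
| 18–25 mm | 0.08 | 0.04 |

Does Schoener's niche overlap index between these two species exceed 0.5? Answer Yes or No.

Σ|p₁ᵢ − p₂ᵢ| = 0.10 + 0.01 + 0.04 + 0.20 + 0.02 + 0.06 + 0.03 + 0.04 = 0.50
D = 1 − ½ × 0.50 = 1 − 0.250 = 0.7500
D = 0.7500 > 0.5 → Yes.

Yes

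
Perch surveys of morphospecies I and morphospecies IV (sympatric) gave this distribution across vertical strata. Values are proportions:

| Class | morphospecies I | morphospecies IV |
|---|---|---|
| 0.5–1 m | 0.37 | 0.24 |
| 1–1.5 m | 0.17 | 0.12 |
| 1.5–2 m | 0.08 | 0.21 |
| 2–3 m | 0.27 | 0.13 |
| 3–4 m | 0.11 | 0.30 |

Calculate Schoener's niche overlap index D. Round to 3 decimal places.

Σ|p₁ᵢ − p₂ᵢ| = 0.13 + 0.05 + 0.13 + 0.14 + 0.19 = 0.64
D = 1 − ½ × 0.64 = 1 − 0.320 = 0.68000

0.680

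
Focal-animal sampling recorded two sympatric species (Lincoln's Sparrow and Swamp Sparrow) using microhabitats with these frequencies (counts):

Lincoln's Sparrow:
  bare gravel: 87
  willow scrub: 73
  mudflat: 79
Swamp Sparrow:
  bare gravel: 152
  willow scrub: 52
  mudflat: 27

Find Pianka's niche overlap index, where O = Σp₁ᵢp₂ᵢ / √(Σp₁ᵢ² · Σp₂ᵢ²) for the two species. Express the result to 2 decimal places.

0.85

Proportions for Lincoln's Sparrow (n=239): 87/239=0.3640, 73/239=0.3054, 79/239=0.3305
Proportions for Swamp Sparrow (n=231): 152/231=0.6580, 52/231=0.2251, 27/231=0.1169
Σ p₁ᵢp₂ᵢ = 0.239512 + 0.068746 + 0.038635 = 0.346893
Σp_1ᵢ² = 0.3640² + 0.3054² + 0.3305² = 0.132496 + 0.093269 + 0.109230 = 0.334995
Σp_2ᵢ² = 0.6580² + 0.2251² + 0.1169² = 0.432964 + 0.050670 + 0.013666 = 0.497300
O = 0.346893 / √(0.334995 × 0.497300) = 0.346893 / 0.4081581 = 0.8499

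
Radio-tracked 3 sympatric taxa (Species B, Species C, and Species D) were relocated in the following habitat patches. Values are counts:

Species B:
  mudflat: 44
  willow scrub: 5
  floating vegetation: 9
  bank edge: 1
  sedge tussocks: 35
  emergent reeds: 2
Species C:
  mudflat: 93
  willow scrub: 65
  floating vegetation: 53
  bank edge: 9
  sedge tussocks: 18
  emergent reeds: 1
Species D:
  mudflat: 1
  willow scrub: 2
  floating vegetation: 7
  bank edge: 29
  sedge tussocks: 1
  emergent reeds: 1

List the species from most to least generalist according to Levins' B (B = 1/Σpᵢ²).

Species C > Species B > Species D

Proportions for Species B (n=96): 44/96=0.4583, 5/96=0.0521, 9/96=0.0938, 1/96=0.0104, 35/96=0.3646, 2/96=0.0208
Proportions for Species C (n=239): 93/239=0.3891, 65/239=0.2720, 53/239=0.2218, 9/239=0.0377, 18/239=0.0753, 1/239=0.0042
Proportions for Species D (n=41): 1/41=0.0244, 2/41=0.0488, 7/41=0.1707, 29/41=0.7073, 1/41=0.0244, 1/41=0.0244
Σp_Bᵢ² = 0.4583² + 0.0521² + 0.0938² + 0.0104² + 0.3646² + 0.0208² = 0.210039 + 0.002714 + 0.008798 + 0.000108 + 0.132933 + 0.000433 = 0.355025
B_B = 1 / 0.355025 = 2.8167
Σp_Cᵢ² = 0.3891² + 0.2720² + 0.2218² + 0.0377² + 0.0753² + 0.0042² = 0.151399 + 0.073984 + 0.049195 + 0.001421 + 0.005670 + 0.000018 = 0.281687
B_C = 1 / 0.281687 = 3.5500
Σp_Dᵢ² = 0.0244² + 0.0488² + 0.1707² + 0.7073² + 0.0244² + 0.0244² = 0.000595 + 0.002381 + 0.029138 + 0.500273 + 0.000595 + 0.000595 = 0.533577
B_D = 1 / 0.533577 = 1.8741
Ranking by B (broadest → narrowest): Species C (3.55) > Species B (2.82) > Species D (1.87)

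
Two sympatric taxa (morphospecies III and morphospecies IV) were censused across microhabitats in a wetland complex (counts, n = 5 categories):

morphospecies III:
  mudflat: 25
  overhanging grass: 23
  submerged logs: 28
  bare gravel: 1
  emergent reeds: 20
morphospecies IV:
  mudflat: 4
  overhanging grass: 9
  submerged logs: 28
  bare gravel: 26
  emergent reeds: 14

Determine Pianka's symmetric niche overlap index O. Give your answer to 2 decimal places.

0.69

Proportions for morphospecies III (n=97): 25/97=0.2577, 23/97=0.2371, 28/97=0.2887, 1/97=0.0103, 20/97=0.2062
Proportions for morphospecies IV (n=81): 4/81=0.0494, 9/81=0.1111, 28/81=0.3457, 26/81=0.3210, 14/81=0.1728
Σ p₁ᵢp₂ᵢ = 0.012730 + 0.026342 + 0.099804 + 0.003306 + 0.035631 = 0.177813
Σp_1ᵢ² = 0.2577² + 0.2371² + 0.2887² + 0.0103² + 0.2062² = 0.066409 + 0.056216 + 0.083348 + 0.000106 + 0.042518 = 0.248597
Σp_2ᵢ² = 0.0494² + 0.1111² + 0.3457² + 0.3210² + 0.1728² = 0.002440 + 0.012343 + 0.119508 + 0.103041 + 0.029860 = 0.267192
O = 0.177813 / √(0.248597 × 0.267192) = 0.177813 / 0.2577269 = 0.6899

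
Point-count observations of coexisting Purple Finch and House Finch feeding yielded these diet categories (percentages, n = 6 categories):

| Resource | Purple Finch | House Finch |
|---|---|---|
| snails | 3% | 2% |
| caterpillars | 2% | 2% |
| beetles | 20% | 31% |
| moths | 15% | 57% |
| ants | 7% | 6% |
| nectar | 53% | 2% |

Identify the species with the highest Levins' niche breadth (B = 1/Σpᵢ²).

Convert percentages to proportions (divide by 100).
Σp_Purpᵢ² = 0.03² + 0.02² + 0.20² + 0.15² + 0.07² + 0.53² = 0.0009 + 0.0004 + 0.0400 + 0.0225 + 0.0049 + 0.2809 = 0.3496
B_Purp = 1 / 0.3496 = 2.8604
Σp_Housᵢ² = 0.02² + 0.02² + 0.31² + 0.57² + 0.06² + 0.02² = 0.0004 + 0.0004 + 0.0961 + 0.3249 + 0.0036 + 0.0004 = 0.4258
B_Hous = 1 / 0.4258 = 2.3485
Highest B → broadest niche (most generalist): Purple Finch (B = 2.86).

Purple Finch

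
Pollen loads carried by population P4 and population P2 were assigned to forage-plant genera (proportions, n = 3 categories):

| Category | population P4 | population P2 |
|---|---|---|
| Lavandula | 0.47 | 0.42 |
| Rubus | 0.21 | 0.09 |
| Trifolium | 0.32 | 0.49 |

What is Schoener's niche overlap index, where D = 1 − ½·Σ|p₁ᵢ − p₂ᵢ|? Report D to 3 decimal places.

Σ|p₁ᵢ − p₂ᵢ| = 0.05 + 0.12 + 0.17 = 0.34
D = 1 − ½ × 0.34 = 1 − 0.170 = 0.83000

0.830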